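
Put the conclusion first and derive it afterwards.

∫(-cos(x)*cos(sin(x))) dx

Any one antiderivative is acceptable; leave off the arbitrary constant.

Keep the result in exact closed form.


The answer is -sin(sin(x)).
Step 1. Substitute u = sin(x), turning ∫(-cos(x)*cos(sin(x))) dx into ∫(-cos(u)) du: now ∫(-cos(u)) du.
Step 2. Evaluate the standard form: now -sin(u).
Step 3. Substitute back u = sin(x): now -sin(sin(x)).
Answer: -sin(sin(x)).


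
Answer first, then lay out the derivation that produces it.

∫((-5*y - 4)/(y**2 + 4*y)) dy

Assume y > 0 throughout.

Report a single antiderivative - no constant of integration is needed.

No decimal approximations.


The answer is -log(y) - 4*log(y + 4).
Step 1. Decompose ∫((-5*y - 4)/(y**2 + 4*y)) dy by partial fractions, (-5*y - 4)/(y**2 + 4*y) = -4/(y + 4) - 1/y: now ∫(-1/y) dy + ∫(-4/(y + 4)) dy.
Step 2. Evaluate the standard form [assuming y > -4]: now -4*log(y + 4) + ∫(-1/y) dy.
Step 3. Evaluate the standard form [assuming y > 0]: now -log(y) - 4*log(y + 4).
Answer: -log(y) - 4*log(y + 4).


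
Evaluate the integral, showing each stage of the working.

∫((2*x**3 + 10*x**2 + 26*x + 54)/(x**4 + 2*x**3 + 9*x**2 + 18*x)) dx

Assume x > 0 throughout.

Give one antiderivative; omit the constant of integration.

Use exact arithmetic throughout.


Step 1. Decompose ∫((2*x**3 + 10*x**2 + 26*x + 54)/(x**4 + 2*x**3 + 9*x**2 + 18*x)) dx by partial fractions, (2*x**3 + 10*x**2 + 26*x + 54)/(x**4 + 2*x**3 + 9*x**2 + 18*x) = 4/(x**2 + 9) - 1/(x + 2) + 3/x: now ∫(3/x) dx + ∫(-1/(x + 2)) dx + ∫(4/(x**2 + 9)) dx.
Step 2. Evaluate the standard form [assuming x > -2]: now -log(x + 2) + ∫(3/x) dx + ∫(4/(x**2 + 9)) dx.
Step 3. Evaluate the standard form [assuming x > 0]: now 3*log(x) - log(x + 2) + ∫(4/(x**2 + 9)) dx.
Step 4. Evaluate the standard form: now 3*log(x) - log(x + 2) + 4*atan(x/3)/3.
Answer: 3*log(x) - log(x + 2) + 4*atan(x/3)/3.


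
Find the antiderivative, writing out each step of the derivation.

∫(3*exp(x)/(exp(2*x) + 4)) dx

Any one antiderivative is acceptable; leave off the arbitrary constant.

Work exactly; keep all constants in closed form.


Step 1. Substitute u = exp(x), turning ∫(3*exp(x)/(exp(2*x) + 4)) dx into ∫(3/(u**2 + 4)) du: now ∫(3/(u**2 + 4)) du.
Step 2. Evaluate the standard form: now 3*atan(u/2)/2.
Step 3. Substitute back u = exp(x): now 3*atan(exp(x)/2)/2.
Answer: 3*atan(exp(x)/2)/2.


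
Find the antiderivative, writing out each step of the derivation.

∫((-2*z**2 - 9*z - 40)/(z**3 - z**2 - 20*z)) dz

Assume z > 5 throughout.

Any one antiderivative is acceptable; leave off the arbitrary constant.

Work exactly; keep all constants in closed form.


Step 1. Decompose ∫((-2*z**2 - 9*z - 40)/(z**3 - z**2 - 20*z)) dz by partial fractions, (-2*z**2 - 9*z - 40)/(z**3 - z**2 - 20*z) = -1/(z + 4) - 3/(z - 5) + 2/z: now ∫(2/z) dz + ∫(-3/(z - 5)) dz + ∫(-1/(z + 4)) dz.
Step 2. Evaluate the standard form [assuming z > 0]: now 2*log(z) + ∫(-3/(z - 5)) dz + ∫(-1/(z + 4)) dz.
Step 3. Evaluate the standard form [assuming z > -4]: now 2*log(z) - log(z + 4) + ∫(-3/(z - 5)) dz.
Step 4. Evaluate the standard form [assuming z > 5]: now 2*log(z) - 3*log(z - 5) - log(z + 4).
Answer: 2*log(z) - 3*log(z - 5) - log(z + 4).


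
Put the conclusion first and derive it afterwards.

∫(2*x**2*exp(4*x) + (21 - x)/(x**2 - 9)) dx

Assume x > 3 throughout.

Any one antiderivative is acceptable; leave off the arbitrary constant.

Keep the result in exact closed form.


The answer is x**2*exp(4*x)/2 - x*exp(4*x)/4 + exp(4*x)/16 + 3*log(x - 3) - 4*log(x + 3).
Step 1. Rewrite: now ∫(2*x**2*exp(4*x)) dx + ∫((21 - x)/(x**2 - 9)) dx.
Step 2. Integrate ∫(2*x**2*exp(4*x)) dx by parts with u = x**2, dv = (2*exp(4*x)) dx, so v = exp(4*x)/2: now x**2*exp(4*x)/2 + ∫(-x*exp(4*x)) dx + ∫((21 - x)/(x**2 - 9)) dx.
Step 3. Integrate ∫(-x*exp(4*x)) dx by parts with u = x, dv = (-exp(4*x)) dx, so v = -exp(4*x)/4: now x**2*exp(4*x)/2 - x*exp(4*x)/4 + ∫((21 - x)/(x**2 - 9)) dx + ∫(exp(4*x)/4) dx.
Step 4. Evaluate the standard form: now x**2*exp(4*x)/2 - x*exp(4*x)/4 + exp(4*x)/16 + ∫((21 - x)/(x**2 - 9)) dx.
Step 5. Decompose ∫((21 - x)/(x**2 - 9)) dx by partial fractions, (21 - x)/(x**2 - 9) = -4/(x + 3) + 3/(x - 3): now x**2*exp(4*x)/2 - x*exp(4*x)/4 + exp(4*x)/16 + ∫(3/(x - 3)) dx + ∫(-4/(x + 3)) dx.
Step 6. Evaluate the standard form [assuming x > -3]: now x**2*exp(4*x)/2 - x*exp(4*x)/4 + exp(4*x)/16 - 4*log(x + 3) + ∫(3/(x - 3)) dx.
Step 7. Evaluate the standard form [assuming x > 3]: now x**2*exp(4*x)/2 - x*exp(4*x)/4 + exp(4*x)/16 + 3*log(x - 3) - 4*log(x + 3).
Answer: x**2*exp(4*x)/2 - x*exp(4*x)/4 + exp(4*x)/16 + 3*log(x - 3) - 4*log(x + 3).


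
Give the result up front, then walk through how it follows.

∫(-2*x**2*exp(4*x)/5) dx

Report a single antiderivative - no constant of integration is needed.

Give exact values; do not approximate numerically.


The answer is -x**2*exp(4*x)/10 + x*exp(4*x)/20 - exp(4*x)/80.
Step 1. Integrate ∫(-2*x**2*exp(4*x)/5) dx by parts with u = x**2, dv = (-2*exp(4*x)/5) dx, so v = -exp(4*x)/10: now -x**2*exp(4*x)/10 + ∫(x*exp(4*x)/5) dx.
Step 2. Integrate ∫(x*exp(4*x)/5) dx by parts with u = x, dv = (exp(4*x)/5) dx, so v = exp(4*x)/20: now -x**2*exp(4*x)/10 + x*exp(4*x)/20 + ∫(-exp(4*x)/20) dx.
Step 3. Evaluate the standard form: now -x**2*exp(4*x)/10 + x*exp(4*x)/20 - exp(4*x)/80.
Answer: -x**2*exp(4*x)/10 + x*exp(4*x)/20 - exp(4*x)/80.


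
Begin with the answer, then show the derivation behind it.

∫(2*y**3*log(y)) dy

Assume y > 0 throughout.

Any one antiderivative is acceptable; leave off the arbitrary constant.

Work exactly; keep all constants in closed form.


The answer is y**4*log(y)/2 - y**4/8.
Step 1. Integrate ∫(2*y**3*log(y)) dy by parts with u = log(y), dv = (2*y**3) dy, so v = y**4/2 [assuming y > 0]: now y**4*log(y)/2 + ∫(-y**3/2) dy.
Step 2. Evaluate the standard form: now y**4*log(y)/2 - y**4/8.
Answer: y**4*log(y)/2 - y**4/8.


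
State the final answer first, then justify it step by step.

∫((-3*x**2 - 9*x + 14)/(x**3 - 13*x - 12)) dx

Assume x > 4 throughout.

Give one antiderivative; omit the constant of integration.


The answer is -2*log(x - 4) - 2*log(x + 1) + log(x + 3).
Step 1. Decompose ∫((-3*x**2 - 9*x + 14)/(x**3 - 13*x - 12)) dx by partial fractions, (-3*x**2 - 9*x + 14)/(x**3 - 13*x - 12) = 1/(x + 3) - 2/(x + 1) - 2/(x - 4): now ∫(-2/(x - 4)) dx + ∫(-2/(x + 1)) dx + ∫(1/(x + 3)) dx.
Step 2. Evaluate the standard form [assuming x > -3]: now log(x + 3) + ∫(-2/(x - 4)) dx + ∫(-2/(x + 1)) dx.
Step 3. Evaluate the standard form [assuming x > 4]: now -2*log(x - 4) + log(x + 3) + ∫(-2/(x + 1)) dx.
Step 4. Evaluate the standard form [assuming x > -1]: now -2*log(x - 4) - 2*log(x + 1) + log(x + 3).
Answer: -2*log(x - 4) - 2*log(x + 1) + log(x + 3).


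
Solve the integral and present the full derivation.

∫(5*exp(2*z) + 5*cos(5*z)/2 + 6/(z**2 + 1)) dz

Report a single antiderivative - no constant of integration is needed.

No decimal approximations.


Step 1. Rewrite: now ∫(6/(z**2 + 1)) dz + ∫(5*exp(2*z)) dz + ∫(5*cos(5*z)/2) dz.
Step 2. Evaluate the standard form: now 5*exp(2*z)/2 + ∫(6/(z**2 + 1)) dz + ∫(5*cos(5*z)/2) dz.
Step 3. Evaluate the standard form: now 5*exp(2*z)/2 + 6*atan(z) + ∫(5*cos(5*z)/2) dz.
Step 4. Evaluate the standard form: now 5*exp(2*z)/2 + sin(5*z)/2 + 6*atan(z).
Answer: 5*exp(2*z)/2 + sin(5*z)/2 + 6*atan(z).


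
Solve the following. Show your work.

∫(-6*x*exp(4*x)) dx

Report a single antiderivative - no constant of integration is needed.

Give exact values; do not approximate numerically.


Step 1. Integrate ∫(-6*x*exp(4*x)) dx by parts with u = x, dv = (-6*exp(4*x)) dx, so v = -3*exp(4*x)/2: now -3*x*exp(4*x)/2 + ∫(3*exp(4*x)/2) dx.
Step 2. Evaluate the standard form: now -3*x*exp(4*x)/2 + 3*exp(4*x)/8.
Answer: -3*x*exp(4*x)/2 + 3*exp(4*x)/8.


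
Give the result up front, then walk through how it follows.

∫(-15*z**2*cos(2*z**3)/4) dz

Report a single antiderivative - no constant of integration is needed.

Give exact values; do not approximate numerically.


The answer is -5*sin(2*z**3)/8.
Step 1. Substitute u = z**3, turning ∫(-15*z**2*cos(2*z**3)/4) dz into ∫(-5*cos(2*u)/4) du: now ∫(-5*cos(2*u)/4) du.
Step 2. Evaluate the standard form: now -5*sin(2*u)/8.
Step 3. Substitute back u = z**3: now -5*sin(2*z**3)/8.
Answer: -5*sin(2*z**3)/8.


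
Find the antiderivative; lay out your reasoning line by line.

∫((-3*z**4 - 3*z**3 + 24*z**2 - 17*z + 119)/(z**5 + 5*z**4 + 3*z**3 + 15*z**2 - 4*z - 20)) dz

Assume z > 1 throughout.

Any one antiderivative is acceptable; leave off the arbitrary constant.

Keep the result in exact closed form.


Step 1. Decompose ∫((-3*z**4 - 3*z**3 + 24*z**2 - 17*z + 119)/(z**5 + 5*z**4 + 3*z**3 + 15*z**2 - 4*z - 20)) dz by partial fractions, (-3*z**4 - 3*z**3 + 24*z**2 - 17*z + 119)/(z**5 + 5*z**4 + 3*z**3 + 15*z**2 - 4*z - 20) = 1/(z**2 + 4) - 1/(z + 5) - 4/(z + 1) + 2/(z - 1): now ∫(2/(z - 1)) dz + ∫(-4/(z + 1)) dz + ∫(-1/(z + 5)) dz + ∫(1/(z**2 + 4)) dz.
Step 2. Evaluate the standard form [assuming z > -1]: now -4*log(z + 1) + ∫(2/(z - 1)) dz + ∫(-1/(z + 5)) dz + ∫(1/(z**2 + 4)) dz.
Step 3. Evaluate the standard form [assuming z > 1]: now 2*log(z - 1) - 4*log(z + 1) + ∫(-1/(z + 5)) dz + ∫(1/(z**2 + 4)) dz.
Step 4. Evaluate the standard form [assuming z > -5]: now 2*log(z - 1) - 4*log(z + 1) - log(z + 5) + ∫(1/(z**2 + 4)) dz.
Step 5. Evaluate the standard form: now 2*log(z - 1) - 4*log(z + 1) - log(z + 5) + atan(z/2)/2.
Answer: 2*log(z - 1) - 4*log(z + 1) - log(z + 5) + atan(z/2)/2.


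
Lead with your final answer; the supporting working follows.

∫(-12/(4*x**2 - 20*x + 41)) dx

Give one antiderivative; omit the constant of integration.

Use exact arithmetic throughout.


The answer is -3*atan(x/2 - 5/4)/2.
Step 1. Substitute u = 2*x - 5, turning ∫(-12/(4*x**2 - 20*x + 41)) dx into ∫(-6/(u**2 + 16)) du: now ∫(-6/(u**2 + 16)) du.
Step 2. Evaluate the standard form: now -3*atan(u/4)/2.
Step 3. Substitute back u = 2*x - 5: now -3*atan(x/2 - 5/4)/2.
Answer: -3*atan(x/2 - 5/4)/2.


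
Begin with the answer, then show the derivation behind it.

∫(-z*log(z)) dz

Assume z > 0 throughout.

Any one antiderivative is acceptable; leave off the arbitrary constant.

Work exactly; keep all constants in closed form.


The answer is -z**2*log(z)/2 + z**2/4.
Step 1. Integrate ∫(-z*log(z)) dz by parts with u = log(z), dv = (-z) dz, so v = -z**2/2 [assuming z > 0]: now -z**2*log(z)/2 + ∫(z/2) dz.
Step 2. Evaluate the standard form: now -z**2*log(z)/2 + z**2/4.
Answer: -z**2*log(z)/2 + z**2/4.


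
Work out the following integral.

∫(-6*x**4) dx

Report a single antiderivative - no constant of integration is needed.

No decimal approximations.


Answer: -6*x**5/5.


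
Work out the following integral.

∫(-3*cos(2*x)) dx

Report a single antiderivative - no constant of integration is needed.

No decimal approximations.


Answer: -3*sin(2*x)/2.


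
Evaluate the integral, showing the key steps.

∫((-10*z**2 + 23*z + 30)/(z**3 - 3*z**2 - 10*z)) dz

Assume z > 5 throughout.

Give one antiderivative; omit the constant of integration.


Step 1. Decompose ∫((-10*z**2 + 23*z + 30)/(z**3 - 3*z**2 - 10*z)) dz by partial fractions, (-10*z**2 + 23*z + 30)/(z**3 - 3*z**2 - 10*z) = -4/(z + 2) - 3/(z - 5) - 3/z: now ∫(-3/z) dz + ∫(-3/(z - 5)) dz + ∫(-4/(z + 2)) dz.
Step 2. Evaluate the standard form [assuming z > 0]: now -3*log(z) + ∫(-3/(z - 5)) dz + ∫(-4/(z + 2)) dz.
Step 3. Evaluate the standard form [assuming z > 5]: now -3*log(z) - 3*log(z - 5) + ∫(-4/(z + 2)) dz.
Step 4. Evaluate the standard form [assuming z > -2]: now -3*log(z) - 3*log(z - 5) - 4*log(z + 2).
Answer: -3*log(z) - 3*log(z - 5) - 4*log(z + 2).


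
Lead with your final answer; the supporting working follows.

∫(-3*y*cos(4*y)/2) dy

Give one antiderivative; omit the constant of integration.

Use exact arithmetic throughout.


The answer is -3*y*sin(4*y)/8 - 3*cos(4*y)/32.
Step 1. Integrate ∫(-3*y*cos(4*y)/2) dy by parts with u = y, dv = (-3*cos(4*y)/2) dy, so v = -3*sin(4*y)/8: now -3*y*sin(4*y)/8 + ∫(3*sin(4*y)/8) dy.
Step 2. Evaluate the standard form: now -3*y*sin(4*y)/8 - 3*cos(4*y)/32.
Answer: -3*y*sin(4*y)/8 - 3*cos(4*y)/32.


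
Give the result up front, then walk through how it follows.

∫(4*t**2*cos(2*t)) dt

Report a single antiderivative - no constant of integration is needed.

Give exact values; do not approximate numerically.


The answer is 2*t**2*sin(2*t) + 2*t*cos(2*t) - sin(2*t).
Step 1. Integrate ∫(4*t**2*cos(2*t)) dt by parts with u = t**2, dv = (4*cos(2*t)) dt, so v = 2*sin(2*t): now 2*t**2*sin(2*t) + ∫(-4*t*sin(2*t)) dt.
Step 2. Integrate ∫(-4*t*sin(2*t)) dt by parts with u = t, dv = (-4*sin(2*t)) dt, so v = 2*cos(2*t): now 2*t**2*sin(2*t) + 2*t*cos(2*t) + ∫(-2*cos(2*t)) dt.
Step 3. Evaluate the standard form: now 2*t**2*sin(2*t) + 2*t*cos(2*t) - sin(2*t).
Answer: 2*t**2*sin(2*t) + 2*t*cos(2*t) - sin(2*t).


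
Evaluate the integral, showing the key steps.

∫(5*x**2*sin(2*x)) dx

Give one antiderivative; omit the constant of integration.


Step 1. Integrate ∫(5*x**2*sin(2*x)) dx by parts with u = x**2, dv = (5*sin(2*x)) dx, so v = -5*cos(2*x)/2: now -5*x**2*cos(2*x)/2 + ∫(5*x*cos(2*x)) dx.
Step 2. Integrate ∫(5*x*cos(2*x)) dx by parts with u = x, dv = (5*cos(2*x)) dx, so v = 5*sin(2*x)/2: now -5*x**2*cos(2*x)/2 + 5*x*sin(2*x)/2 + ∫(-5*sin(2*x)/2) dx.
Step 3. Evaluate the standard form: now -5*x**2*cos(2*x)/2 + 5*x*sin(2*x)/2 + 5*cos(2*x)/4.
Answer: -5*x**2*cos(2*x)/2 + 5*x*sin(2*x)/2 + 5*cos(2*x)/4.


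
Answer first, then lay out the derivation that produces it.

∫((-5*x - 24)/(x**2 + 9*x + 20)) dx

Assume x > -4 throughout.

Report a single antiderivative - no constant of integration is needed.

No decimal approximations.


The answer is -4*log(x + 4) - log(x + 5).
Step 1. Decompose ∫((-5*x - 24)/(x**2 + 9*x + 20)) dx by partial fractions, (-5*x - 24)/(x**2 + 9*x + 20) = -1/(x + 5) - 4/(x + 4): now ∫(-4/(x + 4)) dx + ∫(-1/(x + 5)) dx.
Step 2. Evaluate the standard form [assuming x > -4]: now -4*log(x + 4) + ∫(-1/(x + 5)) dx.
Step 3. Evaluate the standard form [assuming x > -5]: now -4*log(x + 4) - log(x + 5).
Answer: -4*log(x + 4) - log(x + 5).


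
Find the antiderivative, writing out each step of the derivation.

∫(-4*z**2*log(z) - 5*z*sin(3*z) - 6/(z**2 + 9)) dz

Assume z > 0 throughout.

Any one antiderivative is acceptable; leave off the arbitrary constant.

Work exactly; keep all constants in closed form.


Step 1. Rewrite: now ∫(-5*z*sin(3*z)) dz + ∫(-4*z**2*log(z)) dz + ∫(-6/(z**2 + 9)) dz.
Step 2. Evaluate the standard form: now -2*atan(z/3) + ∫(-5*z*sin(3*z)) dz + ∫(-4*z**2*log(z)) dz.
Step 3. Integrate ∫(-5*z*sin(3*z)) dz by parts with u = z, dv = (-5*sin(3*z)) dz, so v = 5*cos(3*z)/3: now 5*z*cos(3*z)/3 - 2*atan(z/3) + ∫(-4*z**2*log(z)) dz + ∫(-5*cos(3*z)/3) dz.
Step 4. Evaluate the standard form: now 5*z*cos(3*z)/3 - 5*sin(3*z)/9 - 2*atan(z/3) + ∫(-4*z**2*log(z)) dz.
Step 5. Integrate ∫(-4*z**2*log(z)) dz by parts with u = log(z), dv = (-4*z**2) dz, so v = -4*z**3/3 [assuming z > 0]: now -4*z**3*log(z)/3 + 5*z*cos(3*z)/3 - 5*sin(3*z)/9 - 2*atan(z/3) + ∫(4*z**2/3) dz.
Step 6. Evaluate the standard form: now -4*z**3*log(z)/3 + 4*z**3/9 + 5*z*cos(3*z)/3 - 5*sin(3*z)/9 - 2*atan(z/3).
Answer: -4*z**3*log(z)/3 + 4*z**3/9 + 5*z*cos(3*z)/3 - 5*sin(3*z)/9 - 2*atan(z/3).


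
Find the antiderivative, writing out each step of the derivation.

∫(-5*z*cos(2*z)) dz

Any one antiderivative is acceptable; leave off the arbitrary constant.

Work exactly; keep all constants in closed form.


Step 1. Integrate ∫(-5*z*cos(2*z)) dz by parts with u = z, dv = (-5*cos(2*z)) dz, so v = -5*sin(2*z)/2: now -5*z*sin(2*z)/2 + ∫(5*sin(2*z)/2) dz.
Step 2. Evaluate the standard form: now -5*z*sin(2*z)/2 - 5*cos(2*z)/4.
Answer: -5*z*sin(2*z)/2 - 5*cos(2*z)/4.


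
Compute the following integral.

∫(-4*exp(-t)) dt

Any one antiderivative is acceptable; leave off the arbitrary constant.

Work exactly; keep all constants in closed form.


Answer: 4*exp(-t).


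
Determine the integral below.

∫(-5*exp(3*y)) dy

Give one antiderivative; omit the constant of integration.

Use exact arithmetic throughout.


Answer: -5*exp(3*y)/3.


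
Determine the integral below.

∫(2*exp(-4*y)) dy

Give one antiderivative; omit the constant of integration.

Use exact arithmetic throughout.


Answer: -exp(-4*y)/2.


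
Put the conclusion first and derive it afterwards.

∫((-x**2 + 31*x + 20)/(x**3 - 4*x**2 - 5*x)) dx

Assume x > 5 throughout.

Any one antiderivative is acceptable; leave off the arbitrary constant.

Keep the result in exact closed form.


The answer is -4*log(x) + 5*log(x - 5) - 2*log(x + 1).
Step 1. Decompose ∫((-x**2 + 31*x + 20)/(x**3 - 4*x**2 - 5*x)) dx by partial fractions, (-x**2 + 31*x + 20)/(x**3 - 4*x**2 - 5*x) = -2/(x + 1) + 5/(x - 5) - 4/x: now ∫(-4/x) dx + ∫(5/(x - 5)) dx + ∫(-2/(x + 1)) dx.
Step 2. Evaluate the standard form [assuming x > 0]: now -4*log(x) + ∫(5/(x - 5)) dx + ∫(-2/(x + 1)) dx.
Step 3. Evaluate the standard form [assuming x > 5]: now -4*log(x) + 5*log(x - 5) + ∫(-2/(x + 1)) dx.
Step 4. Evaluate the standard form [assuming x > -1]: now -4*log(x) + 5*log(x - 5) - 2*log(x + 1).
Answer: -4*log(x) + 5*log(x - 5) - 2*log(x + 1).


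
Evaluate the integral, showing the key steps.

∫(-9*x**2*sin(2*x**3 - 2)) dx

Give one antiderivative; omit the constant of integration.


Step 1. Substitute u = x**3 - 1, turning ∫(-9*x**2*sin(2*x**3 - 2)) dx into ∫(-3*sin(2*u)) du: now ∫(-3*sin(2*u)) du.
Step 2. Evaluate the standard form: now 3*cos(2*u)/2.
Step 3. Substitute back u = x**3 - 1: now 3*cos(2*x**3 - 2)/2.
Answer: 3*cos(2*x**3 - 2)/2.


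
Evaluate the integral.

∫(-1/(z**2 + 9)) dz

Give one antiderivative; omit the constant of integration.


Answer: -atan(z/3)/3.


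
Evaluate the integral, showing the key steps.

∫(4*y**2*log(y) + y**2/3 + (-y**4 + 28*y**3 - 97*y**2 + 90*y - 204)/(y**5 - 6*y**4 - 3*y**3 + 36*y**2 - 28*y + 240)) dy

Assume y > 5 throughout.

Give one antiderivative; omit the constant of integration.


Step 1. Rewrite: now ∫(y**2/3) dy + ∫(4*y**2*log(y)) dy + ∫((-y**4 + 28*y**3 - 97*y**2 + 90*y - 204)/(y**5 - 6*y**4 - 3*y**3 + 36*y**2 - 28*y + 240)) dy.
Step 2. Evaluate the standard form: now y**3/9 + ∫(4*y**2*log(y)) dy + ∫((-y**4 + 28*y**3 - 97*y**2 + 90*y - 204)/(y**5 - 6*y**4 - 3*y**3 + 36*y**2 - 28*y + 240)) dy.
Step 3. Decompose ∫((-y**4 + 28*y**3 - 97*y**2 + 90*y - 204)/(y**5 - 6*y**4 - 3*y**3 + 36*y**2 - 28*y + 240)) dy by partial fractions, (-y**4 + 28*y**3 - 97*y**2 + 90*y - 204)/(y**5 - 6*y**4 - 3*y**3 + 36*y**2 - 28*y + 240) = 2/(y**2 + 4) - 3/(y + 3) - 1/(y - 4) + 3/(y - 5): now y**3/9 + ∫(4*y**2*log(y)) dy + ∫(3/(y - 5)) dy + ∫(-1/(y - 4)) dy + ∫(-3/(y + 3)) dy + ∫(2/(y**2 + 4)) dy.
Step 4. Evaluate the standard form [assuming y > 4]: now y**3/9 - log(y - 4) + ∫(4*y**2*log(y)) dy + ∫(3/(y - 5)) dy + ∫(-3/(y + 3)) dy + ∫(2/(y**2 + 4)) dy.
Step 5. Evaluate the standard form [assuming y > -3]: now y**3/9 - log(y - 4) - 3*log(y + 3) + ∫(4*y**2*log(y)) dy + ∫(3/(y - 5)) dy + ∫(2/(y**2 + 4)) dy.
Step 6. Evaluate the standard form [assuming y > 5]: now y**3/9 + 3*log(y - 5) - log(y - 4) - 3*log(y + 3) + ∫(4*y**2*log(y)) dy + ∫(2/(y**2 + 4)) dy.
Step 7. Evaluate the standard form: now y**3/9 + 3*log(y - 5) - log(y - 4) - 3*log(y + 3) + atan(y/2) + ∫(4*y**2*log(y)) dy.
Step 8. Integrate ∫(4*y**2*log(y)) dy by parts with u = log(y), dv = (4*y**2) dy, so v = 4*y**3/3 [assuming y > 0]: now 4*y**3*log(y)/3 + y**3/9 + 3*log(y - 5) - log(y - 4) - 3*log(y + 3) + atan(y/2) + ∫(-4*y**2/3) dy.
Step 9. Evaluate the standard form: now 4*y**3*log(y)/3 - y**3/3 + 3*log(y - 5) - log(y - 4) - 3*log(y + 3) + atan(y/2).
Answer: 4*y**3*log(y)/3 - y**3/3 + 3*log(y - 5) - log(y - 4) - 3*log(y + 3) + atan(y/2).


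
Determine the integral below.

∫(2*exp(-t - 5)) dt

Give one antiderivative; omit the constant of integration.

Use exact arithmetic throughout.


Answer: -2*exp(-t - 5).


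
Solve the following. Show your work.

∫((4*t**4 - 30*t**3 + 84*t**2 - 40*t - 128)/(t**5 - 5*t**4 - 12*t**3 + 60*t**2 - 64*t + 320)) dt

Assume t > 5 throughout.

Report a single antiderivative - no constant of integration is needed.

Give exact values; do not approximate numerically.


Step 1. Decompose ∫((4*t**4 - 30*t**3 + 84*t**2 - 40*t - 128)/(t**5 - 5*t**4 - 12*t**3 + 60*t**2 - 64*t + 320)) dt by partial fractions, (4*t**4 - 30*t**3 + 84*t**2 - 40*t - 128)/(t**5 - 5*t**4 - 12*t**3 + 60*t**2 - 64*t + 320) = -4/(t**2 + 4) + 3/(t + 4) - 1/(t - 4) + 2/(t - 5): now ∫(2/(t - 5)) dt + ∫(-1/(t - 4)) dt + ∫(3/(t + 4)) dt + ∫(-4/(t**2 + 4)) dt.
Step 2. Evaluate the standard form [assuming t > -4]: now 3*log(t + 4) + ∫(2/(t - 5)) dt + ∫(-1/(t - 4)) dt + ∫(-4/(t**2 + 4)) dt.
Step 3. Evaluate the standard form [assuming t > 5]: now 2*log(t - 5) + 3*log(t + 4) + ∫(-1/(t - 4)) dt + ∫(-4/(t**2 + 4)) dt.
Step 4. Evaluate the standard form [assuming t > 4]: now 2*log(t - 5) - log(t - 4) + 3*log(t + 4) + ∫(-4/(t**2 + 4)) dt.
Step 5. Evaluate the standard form: now 2*log(t - 5) - log(t - 4) + 3*log(t + 4) - 2*atan(t/2).
Answer: 2*log(t - 5) - log(t - 4) + 3*log(t + 4) - 2*atan(t/2).


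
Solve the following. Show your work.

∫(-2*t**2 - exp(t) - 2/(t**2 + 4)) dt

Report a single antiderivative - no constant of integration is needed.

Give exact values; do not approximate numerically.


Step 1. Rewrite: now ∫(-2*t**2) dt + ∫(-2/(t**2 + 4)) dt + ∫(-exp(t)) dt.
Step 2. Evaluate the standard form: now -exp(t) + ∫(-2*t**2) dt + ∫(-2/(t**2 + 4)) dt.
Step 3. Evaluate the standard form: now -2*t**3/3 - exp(t) + ∫(-2/(t**2 + 4)) dt.
Step 4. Evaluate the standard form: now -2*t**3/3 - exp(t) - atan(t/2).
Answer: -2*t**3/3 - exp(t) - atan(t/2).


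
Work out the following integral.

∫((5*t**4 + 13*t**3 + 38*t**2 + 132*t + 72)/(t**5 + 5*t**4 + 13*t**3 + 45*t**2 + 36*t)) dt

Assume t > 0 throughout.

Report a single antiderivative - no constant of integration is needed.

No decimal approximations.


Answer: 2*log(t) + log(t + 1) + 2*log(t + 4) - atan(t/3).


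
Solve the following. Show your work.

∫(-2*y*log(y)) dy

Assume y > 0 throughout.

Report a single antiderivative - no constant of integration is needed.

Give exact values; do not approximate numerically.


Step 1. Integrate ∫(-2*y*log(y)) dy by parts with u = log(y), dv = (-2*y) dy, so v = -y**2 [assuming y > 0]: now -y**2*log(y) + ∫(y) dy.
Step 2. Evaluate the standard form: now -y**2*log(y) + y**2/2.
Answer: -y**2*log(y) + y**2/2.


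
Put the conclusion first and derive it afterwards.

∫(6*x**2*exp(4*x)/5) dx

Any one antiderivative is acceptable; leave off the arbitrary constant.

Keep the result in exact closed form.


The answer is 3*x**2*exp(4*x)/10 - 3*x*exp(4*x)/20 + 3*exp(4*x)/80.
Step 1. Integrate ∫(6*x**2*exp(4*x)/5) dx by parts with u = x**2, dv = (6*exp(4*x)/5) dx, so v = 3*exp(4*x)/10: now 3*x**2*exp(4*x)/10 + ∫(-3*x*exp(4*x)/5) dx.
Step 2. Integrate ∫(-3*x*exp(4*x)/5) dx by parts with u = x, dv = (-3*exp(4*x)/5) dx, so v = -3*exp(4*x)/20: now 3*x**2*exp(4*x)/10 - 3*x*exp(4*x)/20 + ∫(3*exp(4*x)/20) dx.
Step 3. Evaluate the standard form: now 3*x**2*exp(4*x)/10 - 3*x*exp(4*x)/20 + 3*exp(4*x)/80.
Answer: 3*x**2*exp(4*x)/10 - 3*x*exp(4*x)/20 + 3*exp(4*x)/80.


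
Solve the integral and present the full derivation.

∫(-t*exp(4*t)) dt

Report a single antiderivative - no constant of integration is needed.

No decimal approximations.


Step 1. Integrate ∫(-t*exp(4*t)) dt by parts with u = t, dv = (-exp(4*t)) dt, so v = -exp(4*t)/4: now -t*exp(4*t)/4 + ∫(exp(4*t)/4) dt.
Step 2. Evaluate the standard form: now -t*exp(4*t)/4 + exp(4*t)/16.
Answer: -t*exp(4*t)/4 + exp(4*t)/16.


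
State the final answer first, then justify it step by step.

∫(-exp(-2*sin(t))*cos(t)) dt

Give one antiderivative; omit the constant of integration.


The answer is exp(-2*sin(t))/2.
Step 1. Substitute u = sin(t), turning ∫(-exp(-2*sin(t))*cos(t)) dt into ∫(-exp(-2*u)) du: now ∫(-exp(-2*u)) du.
Step 2. Evaluate the standard form: now exp(-2*u)/2.
Step 3. Substitute back u = sin(t): now exp(-2*sin(t))/2.
Answer: exp(-2*sin(t))/2.


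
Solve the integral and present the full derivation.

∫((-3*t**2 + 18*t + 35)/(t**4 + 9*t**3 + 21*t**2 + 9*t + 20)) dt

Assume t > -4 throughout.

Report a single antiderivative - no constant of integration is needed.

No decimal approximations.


Step 1. Decompose ∫((-3*t**2 + 18*t + 35)/(t**4 + 9*t**3 + 21*t**2 + 9*t + 20)) dt by partial fractions, (-3*t**2 + 18*t + 35)/(t**4 + 9*t**3 + 21*t**2 + 9*t + 20) = 2/(t**2 + 1) + 5/(t + 5) - 5/(t + 4): now ∫(-5/(t + 4)) dt + ∫(5/(t + 5)) dt + ∫(2/(t**2 + 1)) dt.
Step 2. Evaluate the standard form [assuming t > -4]: now -5*log(t + 4) + ∫(5/(t + 5)) dt + ∫(2/(t**2 + 1)) dt.
Step 3. Evaluate the standard form [assuming t > -5]: now -5*log(t + 4) + 5*log(t + 5) + ∫(2/(t**2 + 1)) dt.
Step 4. Evaluate the standard form: now -5*log(t + 4) + 5*log(t + 5) + 2*atan(t).
Answer: -5*log(t + 4) + 5*log(t + 5) + 2*atan(t).


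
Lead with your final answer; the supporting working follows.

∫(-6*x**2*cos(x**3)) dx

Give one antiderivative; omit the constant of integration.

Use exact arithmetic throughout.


The answer is -2*sin(x**3).
Step 1. Substitute u = x**3, turning ∫(-6*x**2*cos(x**3)) dx into ∫(-2*cos(u)) du: now ∫(-2*cos(u)) du.
Step 2. Evaluate the standard form: now -2*sin(u).
Step 3. Substitute back u = x**3: now -2*sin(x**3).
Answer: -2*sin(x**3).


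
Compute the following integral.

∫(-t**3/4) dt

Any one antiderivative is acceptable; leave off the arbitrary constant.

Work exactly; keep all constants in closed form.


Answer: -t**4/16.


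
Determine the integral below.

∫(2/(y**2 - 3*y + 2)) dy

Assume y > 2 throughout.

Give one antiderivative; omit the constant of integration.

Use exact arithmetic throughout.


Answer: 2*log(y - 2) - 2*log(y - 1).


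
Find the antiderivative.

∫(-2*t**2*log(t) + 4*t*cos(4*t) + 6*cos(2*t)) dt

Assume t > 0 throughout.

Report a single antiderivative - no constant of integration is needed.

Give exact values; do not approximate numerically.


Answer: -2*t**3*log(t)/3 + 2*t**3/9 + t*sin(4*t) + 3*sin(2*t) + cos(4*t)/4.


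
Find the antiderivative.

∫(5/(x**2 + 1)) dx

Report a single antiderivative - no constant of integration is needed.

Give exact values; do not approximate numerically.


Answer: 5*atan(x).


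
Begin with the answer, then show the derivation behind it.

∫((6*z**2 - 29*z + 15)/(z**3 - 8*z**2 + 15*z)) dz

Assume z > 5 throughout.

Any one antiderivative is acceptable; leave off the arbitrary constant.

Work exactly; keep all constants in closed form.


The answer is log(z) + 2*log(z - 5) + 3*log(z - 3).
Step 1. Decompose ∫((6*z**2 - 29*z + 15)/(z**3 - 8*z**2 + 15*z)) dz by partial fractions, (6*z**2 - 29*z + 15)/(z**3 - 8*z**2 + 15*z) = 3/(z - 3) + 2/(z - 5) + 1/z: now ∫(1/z) dz + ∫(2/(z - 5)) dz + ∫(3/(z - 3)) dz.
Step 2. Evaluate the standard form [assuming z > 3]: now 3*log(z - 3) + ∫(1/z) dz + ∫(2/(z - 5)) dz.
Step 3. Evaluate the standard form [assuming z > 5]: now 2*log(z - 5) + 3*log(z - 3) + ∫(1/z) dz.
Step 4. Evaluate the standard form [assuming z > 0]: now log(z) + 2*log(z - 5) + 3*log(z - 3).
Answer: log(z) + 2*log(z - 5) + 3*log(z - 3).


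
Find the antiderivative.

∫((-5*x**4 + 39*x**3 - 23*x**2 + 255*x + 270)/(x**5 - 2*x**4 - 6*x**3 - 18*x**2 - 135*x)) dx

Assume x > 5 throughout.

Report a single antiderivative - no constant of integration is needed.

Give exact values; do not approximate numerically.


Answer: -2*log(x) + 2*log(x - 5) - 5*log(x + 3) + 4*atan(x/3)/3.


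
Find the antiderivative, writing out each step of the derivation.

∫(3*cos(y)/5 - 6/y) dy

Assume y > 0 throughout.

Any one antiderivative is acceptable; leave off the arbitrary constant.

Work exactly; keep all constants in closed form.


Step 1. Rewrite: now ∫(-6/y) dy + ∫(3*cos(y)/5) dy.
Step 2. Evaluate the standard form [assuming y > 0]: now -6*log(y) + ∫(3*cos(y)/5) dy.
Step 3. Evaluate the standard form: now -6*log(y) + 3*sin(y)/5.
Answer: -6*log(y) + 3*sin(y)/5.


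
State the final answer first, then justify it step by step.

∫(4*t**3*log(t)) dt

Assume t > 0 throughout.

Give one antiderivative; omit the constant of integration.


The answer is t**4*log(t) - t**4/4.
Step 1. Integrate ∫(4*t**3*log(t)) dt by parts with u = log(t), dv = (4*t**3) dt, so v = t**4 [assuming t > 0]: now t**4*log(t) + ∫(-t**3) dt.
Step 2. Evaluate the standard form: now t**4*log(t) - t**4/4.
Answer: t**4*log(t) - t**4/4.


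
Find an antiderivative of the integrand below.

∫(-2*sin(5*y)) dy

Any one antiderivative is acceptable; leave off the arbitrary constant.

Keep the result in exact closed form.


Answer: 2*cos(5*y)/5.


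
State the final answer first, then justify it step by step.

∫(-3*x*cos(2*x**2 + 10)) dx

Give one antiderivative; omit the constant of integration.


The answer is -3*sin(2*x**2 + 10)/4.
Step 1. Substitute u = x**2 + 5, turning ∫(-3*x*cos(2*x**2 + 10)) dx into ∫(-3*cos(2*u)/2) du: now ∫(-3*cos(2*u)/2) du.
Step 2. Evaluate the standard form: now -3*sin(2*u)/4.
Step 3. Substitute back u = x**2 + 5: now -3*sin(2*x**2 + 10)/4.
Answer: -3*sin(2*x**2 + 10)/4.


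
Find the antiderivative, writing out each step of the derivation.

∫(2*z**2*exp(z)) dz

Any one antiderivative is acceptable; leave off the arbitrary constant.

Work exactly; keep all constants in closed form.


Step 1. Integrate ∫(2*z**2*exp(z)) dz by parts with u = z**2, dv = (2*exp(z)) dz, so v = 2*exp(z): now 2*z**2*exp(z) + ∫(-4*z*exp(z)) dz.
Step 2. Integrate ∫(-4*z*exp(z)) dz by parts with u = z, dv = (-4*exp(z)) dz, so v = -4*exp(z): now 2*z**2*exp(z) - 4*z*exp(z) + ∫(4*exp(z)) dz.
Step 3. Evaluate the standard form: now 2*z**2*exp(z) - 4*z*exp(z) + 4*exp(z).
Answer: 2*z**2*exp(z) - 4*z*exp(z) + 4*exp(z).


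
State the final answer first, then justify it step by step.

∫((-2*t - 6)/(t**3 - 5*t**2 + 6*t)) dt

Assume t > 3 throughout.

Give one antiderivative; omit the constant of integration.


The answer is -log(t) - 4*log(t - 3) + 5*log(t - 2).
Step 1. Decompose ∫((-2*t - 6)/(t**3 - 5*t**2 + 6*t)) dt by partial fractions, (-2*t - 6)/(t**3 - 5*t**2 + 6*t) = 5/(t - 2) - 4/(t - 3) - 1/t: now ∫(-1/t) dt + ∫(-4/(t - 3)) dt + ∫(5/(t - 2)) dt.
Step 2. Evaluate the standard form [assuming t > 3]: now -4*log(t - 3) + ∫(-1/t) dt + ∫(5/(t - 2)) dt.
Step 3. Evaluate the standard form [assuming t > 2]: now -4*log(t - 3) + 5*log(t - 2) + ∫(-1/t) dt.
Step 4. Evaluate the standard form [assuming t > 0]: now -log(t) - 4*log(t - 3) + 5*log(t - 2).
Answer: -log(t) - 4*log(t - 3) + 5*log(t - 2).


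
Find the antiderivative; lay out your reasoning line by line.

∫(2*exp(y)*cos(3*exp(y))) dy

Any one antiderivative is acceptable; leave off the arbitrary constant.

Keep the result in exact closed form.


Step 1. Substitute u = exp(y), turning ∫(2*exp(y)*cos(3*exp(y))) dy into ∫(2*cos(3*u)) du: now ∫(2*cos(3*u)) du.
Step 2. Evaluate the standard form: now 2*sin(3*u)/3.
Step 3. Substitute back u = exp(y): now 2*sin(3*exp(y))/3.
Answer: 2*sin(3*exp(y))/3.


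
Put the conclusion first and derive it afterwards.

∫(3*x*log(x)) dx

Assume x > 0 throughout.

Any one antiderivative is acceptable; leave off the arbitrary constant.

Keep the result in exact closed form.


The answer is 3*x**2*log(x)/2 - 3*x**2/4.
Step 1. Integrate ∫(3*x*log(x)) dx by parts with u = log(x), dv = (3*x) dx, so v = 3*x**2/2 [assuming x > 0]: now 3*x**2*log(x)/2 + ∫(-3*x/2) dx.
Step 2. Evaluate the standard form: now 3*x**2*log(x)/2 - 3*x**2/4.
Answer: 3*x**2*log(x)/2 - 3*x**2/4.


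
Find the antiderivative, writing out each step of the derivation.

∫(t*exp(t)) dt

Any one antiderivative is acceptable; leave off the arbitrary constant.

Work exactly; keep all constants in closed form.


Step 1. Integrate ∫(t*exp(t)) dt by parts with u = t, dv = (exp(t)) dt, so v = exp(t): now t*exp(t) + ∫(-exp(t)) dt.
Step 2. Evaluate the standard form: now t*exp(t) - exp(t).
Answer: t*exp(t) - exp(t).


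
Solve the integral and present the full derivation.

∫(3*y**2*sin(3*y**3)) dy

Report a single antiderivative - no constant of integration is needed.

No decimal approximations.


Step 1. Substitute u = y**3, turning ∫(3*y**2*sin(3*y**3)) dy into ∫(sin(3*u)) du: now ∫(sin(3*u)) du.
Step 2. Evaluate the standard form: now -cos(3*u)/3.
Step 3. Substitute back u = y**3: now -cos(3*y**3)/3.
Answer: -cos(3*y**3)/3.


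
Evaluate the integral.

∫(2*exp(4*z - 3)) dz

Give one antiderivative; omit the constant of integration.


Answer: exp(4*z - 3)/2.


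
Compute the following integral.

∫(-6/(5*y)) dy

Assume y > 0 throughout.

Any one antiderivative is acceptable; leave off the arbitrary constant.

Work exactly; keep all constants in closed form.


Answer: -6*log(y)/5.


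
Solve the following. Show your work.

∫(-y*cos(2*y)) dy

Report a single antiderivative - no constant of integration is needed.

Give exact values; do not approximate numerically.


Step 1. Integrate ∫(-y*cos(2*y)) dy by parts with u = y, dv = (-cos(2*y)) dy, so v = -sin(2*y)/2: now -y*sin(2*y)/2 + ∫(sin(2*y)/2) dy.
Step 2. Evaluate the standard form: now -y*sin(2*y)/2 - cos(2*y)/4.
Answer: -y*sin(2*y)/2 - cos(2*y)/4.


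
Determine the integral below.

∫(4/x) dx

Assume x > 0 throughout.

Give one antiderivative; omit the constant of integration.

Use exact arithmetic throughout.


Answer: 4*log(x).


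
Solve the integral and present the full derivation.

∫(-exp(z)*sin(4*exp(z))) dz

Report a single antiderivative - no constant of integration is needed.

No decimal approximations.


Step 1. Substitute u = exp(z), turning ∫(-exp(z)*sin(4*exp(z))) dz into ∫(-sin(4*u)) du: now ∫(-sin(4*u)) du.
Step 2. Evaluate the standard form: now cos(4*u)/4.
Step 3. Substitute back u = exp(z): now cos(4*exp(z))/4.
Answer: cos(4*exp(z))/4.


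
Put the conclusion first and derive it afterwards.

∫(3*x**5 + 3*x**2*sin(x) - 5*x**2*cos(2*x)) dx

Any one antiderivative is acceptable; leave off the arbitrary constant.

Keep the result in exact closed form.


The answer is x**6/2 - 5*x**2*sin(2*x)/2 - 3*x**2*cos(x) + 6*x*sin(x) - 5*x*cos(2*x)/2 + 5*sin(2*x)/4 + 6*cos(x).
Step 1. Rewrite: now ∫(3*x**5) dx + ∫(3*x**2*sin(x)) dx + ∫(-5*x**2*cos(2*x)) dx.
Step 2. Evaluate the standard form: now x**6/2 + ∫(3*x**2*sin(x)) dx + ∫(-5*x**2*cos(2*x)) dx.
Step 3. Integrate ∫(-5*x**2*cos(2*x)) dx by parts with u = x**2, dv = (-5*cos(2*x)) dx, so v = -5*sin(2*x)/2: now x**6/2 - 5*x**2*sin(2*x)/2 + ∫(5*x*sin(2*x)) dx + ∫(3*x**2*sin(x)) dx.
Step 4. Integrate ∫(5*x*sin(2*x)) dx by parts with u = x, dv = (5*sin(2*x)) dx, so v = -5*cos(2*x)/2: now x**6/2 - 5*x**2*sin(2*x)/2 - 5*x*cos(2*x)/2 + ∫(3*x**2*sin(x)) dx + ∫(5*cos(2*x)/2) dx.
Step 5. Evaluate the standard form: now x**6/2 - 5*x**2*sin(2*x)/2 - 5*x*cos(2*x)/2 + 5*sin(2*x)/4 + ∫(3*x**2*sin(x)) dx.
Step 6. Integrate ∫(3*x**2*sin(x)) dx by parts with u = x**2, dv = (3*sin(x)) dx, so v = -3*cos(x): now x**6/2 - 5*x**2*sin(2*x)/2 - 3*x**2*cos(x) - 5*x*cos(2*x)/2 + 5*sin(2*x)/4 + ∫(6*x*cos(x)) dx.
Step 7. Integrate ∫(6*x*cos(x)) dx by parts with u = x, dv = (6*cos(x)) dx, so v = 6*sin(x): now x**6/2 - 5*x**2*sin(2*x)/2 - 3*x**2*cos(x) + 6*x*sin(x) - 5*x*cos(2*x)/2 + 5*sin(2*x)/4 + ∫(-6*sin(x)) dx.
Step 8. Evaluate the standard form: now x**6/2 - 5*x**2*sin(2*x)/2 - 3*x**2*cos(x) + 6*x*sin(x) - 5*x*cos(2*x)/2 + 5*sin(2*x)/4 + 6*cos(x).
Answer: x**6/2 - 5*x**2*sin(2*x)/2 - 3*x**2*cos(x) + 6*x*sin(x) - 5*x*cos(2*x)/2 + 5*sin(2*x)/4 + 6*cos(x).


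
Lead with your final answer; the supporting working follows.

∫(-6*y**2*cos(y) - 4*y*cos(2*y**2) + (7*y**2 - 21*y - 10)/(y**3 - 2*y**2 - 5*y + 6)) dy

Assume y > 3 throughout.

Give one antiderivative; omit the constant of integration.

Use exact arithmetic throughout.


The answer is -6*y**2*sin(y) - 12*y*cos(y) - log(y - 3) + 4*log(y - 1) + 4*log(y + 2) + 12*sin(y) - sin(2*y**2).
Step 1. Rewrite: now ∫(-4*y*cos(2*y**2)) dy + ∫(-6*y**2*cos(y)) dy + ∫((7*y**2 - 21*y - 10)/(y**3 - 2*y**2 - 5*y + 6)) dy.
Step 2. Decompose ∫((7*y**2 - 21*y - 10)/(y**3 - 2*y**2 - 5*y + 6)) dy by partial fractions, (7*y**2 - 21*y - 10)/(y**3 - 2*y**2 - 5*y + 6) = 4/(y + 2) + 4/(y - 1) - 1/(y - 3): now ∫(-4*y*cos(2*y**2)) dy + ∫(-6*y**2*cos(y)) dy + ∫(-1/(y - 3)) dy + ∫(4/(y - 1)) dy + ∫(4/(y + 2)) dy.
Step 3. Evaluate the standard form [assuming y > 1]: now 4*log(y - 1) + ∫(-4*y*cos(2*y**2)) dy + ∫(-6*y**2*cos(y)) dy + ∫(-1/(y - 3)) dy + ∫(4/(y + 2)) dy.
Step 4. Evaluate the standard form [assuming y > -2]: now 4*log(y - 1) + 4*log(y + 2) + ∫(-4*y*cos(2*y**2)) dy + ∫(-6*y**2*cos(y)) dy + ∫(-1/(y - 3)) dy.
Step 5. Evaluate the standard form [assuming y > 3]: now -log(y - 3) + 4*log(y - 1) + 4*log(y + 2) + ∫(-4*y*cos(2*y**2)) dy + ∫(-6*y**2*cos(y)) dy.
Step 6. Substitute u = y**2, turning ∫(-4*y*cos(2*y**2)) dy into ∫(-2*cos(2*u)) du: now -log(y - 3) + 4*log(y - 1) + 4*log(y + 2) + ∫(-6*y**2*cos(y)) dy + ∫(-2*cos(2*u)) du.
Step 7. Evaluate the standard form: now -log(y - 3) + 4*log(y - 1) + 4*log(y + 2) - sin(2*u) + ∫(-6*y**2*cos(y)) dy.
Step 8. Substitute back u = y**2: now -log(y - 3) + 4*log(y - 1) + 4*log(y + 2) - sin(2*y**2) + ∫(-6*y**2*cos(y)) dy.
Step 9. Integrate ∫(-6*y**2*cos(y)) dy by parts with u = y**2, dv = (-6*cos(y)) dy, so v = -6*sin(y): now -6*y**2*sin(y) - log(y - 3) + 4*log(y - 1) + 4*log(y + 2) - sin(2*y**2) + ∫(12*y*sin(y)) dy.
Step 10. Integrate ∫(12*y*sin(y)) dy by parts with u = y, dv = (12*sin(y)) dy, so v = -12*cos(y): now -6*y**2*sin(y) - 12*y*cos(y) - log(y - 3) + 4*log(y - 1) + 4*log(y + 2) - sin(2*y**2) + ∫(12*cos(y)) dy.
Step 11. Evaluate the standard form: now -6*y**2*sin(y) - 12*y*cos(y) - log(y - 3) + 4*log(y - 1) + 4*log(y + 2) + 12*sin(y) - sin(2*y**2).
Answer: -6*y**2*sin(y) - 12*y*cos(y) - log(y - 3) + 4*log(y - 1) + 4*log(y + 2) + 12*sin(y) - sin(2*y**2).


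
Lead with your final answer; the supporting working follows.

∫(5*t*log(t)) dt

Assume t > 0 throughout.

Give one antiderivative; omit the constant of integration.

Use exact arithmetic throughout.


The answer is 5*t**2*log(t)/2 - 5*t**2/4.
Step 1. Integrate ∫(5*t*log(t)) dt by parts with u = log(t), dv = (5*t) dt, so v = 5*t**2/2 [assuming t > 0]: now 5*t**2*log(t)/2 + ∫(-5*t/2) dt.
Step 2. Evaluate the standard form: now 5*t**2*log(t)/2 - 5*t**2/4.
Answer: 5*t**2*log(t)/2 - 5*t**2/4.


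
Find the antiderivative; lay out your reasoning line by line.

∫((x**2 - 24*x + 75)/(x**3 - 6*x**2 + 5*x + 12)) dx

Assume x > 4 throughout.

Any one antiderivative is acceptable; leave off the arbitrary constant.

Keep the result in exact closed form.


Step 1. Decompose ∫((x**2 - 24*x + 75)/(x**3 - 6*x**2 + 5*x + 12)) dx by partial fractions, (x**2 - 24*x + 75)/(x**3 - 6*x**2 + 5*x + 12) = 5/(x + 1) - 3/(x - 3) - 1/(x - 4): now ∫(-1/(x - 4)) dx + ∫(-3/(x - 3)) dx + ∫(5/(x + 1)) dx.
Step 2. Evaluate the standard form [assuming x > 3]: now -3*log(x - 3) + ∫(-1/(x - 4)) dx + ∫(5/(x + 1)) dx.
Step 3. Evaluate the standard form [assuming x > 4]: now -log(x - 4) - 3*log(x - 3) + ∫(5/(x + 1)) dx.
Step 4. Evaluate the standard form [assuming x > -1]: now -log(x - 4) - 3*log(x - 3) + 5*log(x + 1).
Answer: -log(x - 4) - 3*log(x - 3) + 5*log(x + 1).


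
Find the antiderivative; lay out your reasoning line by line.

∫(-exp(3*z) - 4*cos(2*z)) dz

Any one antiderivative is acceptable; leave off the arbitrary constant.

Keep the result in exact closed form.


Step 1. Rewrite: now ∫(-exp(3*z)) dz + ∫(-4*cos(2*z)) dz.
Step 2. Evaluate the standard form: now -exp(3*z)/3 + ∫(-4*cos(2*z)) dz.
Step 3. Evaluate the standard form: now -exp(3*z)/3 - 2*sin(2*z).
Answer: -exp(3*z)/3 - 2*sin(2*z).
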